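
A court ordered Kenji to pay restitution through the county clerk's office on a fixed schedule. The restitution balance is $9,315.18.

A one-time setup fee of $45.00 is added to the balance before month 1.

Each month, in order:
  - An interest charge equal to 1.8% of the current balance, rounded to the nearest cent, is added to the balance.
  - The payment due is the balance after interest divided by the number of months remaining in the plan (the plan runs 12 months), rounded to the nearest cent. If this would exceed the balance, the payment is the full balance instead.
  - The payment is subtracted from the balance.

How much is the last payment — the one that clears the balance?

# | Opening | Interest | Payment | End bal
1 | $9,360.18 | $168.48 | $794.06 | $8,734.60
2 | $8,734.60 | $157.22 | $808.35 | $8,083.47
3 | $8,083.47 | $145.50 | $822.90 | $7,406.07
4 | $7,406.07 | $133.31 | $837.71 | $6,701.67
5 | $6,701.67 | $120.63 | $852.79 | $5,969.51
6 | $5,969.51 | $107.45 | $868.14 | $5,208.82
7 | $5,208.82 | $93.76 | $883.76 | $4,418.82
8 | $4,418.82 | $79.54 | $899.67 | $3,598.69
9 | $3,598.69 | $64.78 | $915.87 | $2,747.60
10 | $2,747.60 | $49.46 | $932.35 | $1,864.71
11 | $1,864.71 | $33.56 | $949.14 | $949.13
12 | $949.13 | $17.08 | $966.21 | $0.00

$966.21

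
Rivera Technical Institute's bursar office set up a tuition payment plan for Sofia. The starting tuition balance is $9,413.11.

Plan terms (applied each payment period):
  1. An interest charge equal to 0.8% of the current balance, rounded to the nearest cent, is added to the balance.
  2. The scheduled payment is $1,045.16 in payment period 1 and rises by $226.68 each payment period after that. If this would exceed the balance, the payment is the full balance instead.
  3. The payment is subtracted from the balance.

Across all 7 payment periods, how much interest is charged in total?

Payment period 1: $9,413.11 +$75.30 interest = $9,488.41; pay $1,045.16 → $8,443.25
Payment period 2: $8,443.25 +$67.55 interest = $8,510.80; pay $1,271.84 → $7,238.96
Payment period 3: $7,238.96 +$57.91 interest = $7,296.87; pay $1,498.52 → $5,798.35
Payment period 4: $5,798.35 +$46.39 interest = $5,844.74; pay $1,725.20 → $4,119.54
Payment period 5: $4,119.54 +$32.96 interest = $4,152.50; pay $1,951.88 → $2,200.62
Payment period 6: $2,200.62 +$17.60 interest = $2,218.22; pay $2,178.56 → $39.66
Payment period 7: $39.66 +$0.32 interest = $39.98; pay $39.98 → $0.00
Total interest: $75.30 + $67.55 + $57.91 + $46.39 + $32.96 + $17.60 + $0.32 = $298.03

$298.03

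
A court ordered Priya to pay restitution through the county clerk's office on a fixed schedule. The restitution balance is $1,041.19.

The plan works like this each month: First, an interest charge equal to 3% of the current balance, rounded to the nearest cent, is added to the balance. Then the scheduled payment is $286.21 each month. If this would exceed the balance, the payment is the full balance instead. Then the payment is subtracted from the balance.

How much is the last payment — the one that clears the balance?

# | Opening | Interest | Payment | End bal
1 | $1,041.19 | $31.24 | $286.21 | $786.22
2 | $786.22 | $23.59 | $286.21 | $523.60
3 | $523.60 | $15.71 | $286.21 | $253.10
4 | $253.10 | $7.59 | $260.69 | $0.00

$260.69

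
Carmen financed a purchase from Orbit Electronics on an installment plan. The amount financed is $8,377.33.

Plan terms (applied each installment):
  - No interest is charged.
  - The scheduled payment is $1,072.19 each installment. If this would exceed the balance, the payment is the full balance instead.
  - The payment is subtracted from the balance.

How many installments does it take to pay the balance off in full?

Installment 1: $8,377.33 − $1,072.19 → $7,305.14
Installment 2: $7,305.14 − $1,072.19 → $6,232.95
Installment 3: $6,232.95 − $1,072.19 → $5,160.76
Installment 4: $5,160.76 − $1,072.19 → $4,088.57
Installment 5: $4,088.57 − $1,072.19 → $3,016.38
Installment 6: $3,016.38 − $1,072.19 → $1,944.19
Installment 7: $1,944.19 − $1,072.19 → $872.00
Installment 8: $872.00 − $872.00 → $0.00
Balance reaches $0.00 in installment 8.

8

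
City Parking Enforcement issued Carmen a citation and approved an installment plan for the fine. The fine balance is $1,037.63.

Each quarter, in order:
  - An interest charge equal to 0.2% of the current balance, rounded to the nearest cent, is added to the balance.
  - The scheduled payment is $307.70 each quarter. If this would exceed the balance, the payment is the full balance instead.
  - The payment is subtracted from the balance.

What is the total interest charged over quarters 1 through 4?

$4.63

Quarter 1: opening $1,037.63; interest $2.08 → $1,039.71; payment $307.70; balance $732.01
Quarter 2: opening $732.01; interest $1.46 → $733.47; payment $307.70; balance $425.77
Quarter 3: opening $425.77; interest $0.85 → $426.62; payment $307.70; balance $118.92
Quarter 4: opening $118.92; interest $0.24 → $119.16; payment $119.16; balance $0.00
Total interest: $2.08 + $1.46 + $0.85 + $0.24 = $4.63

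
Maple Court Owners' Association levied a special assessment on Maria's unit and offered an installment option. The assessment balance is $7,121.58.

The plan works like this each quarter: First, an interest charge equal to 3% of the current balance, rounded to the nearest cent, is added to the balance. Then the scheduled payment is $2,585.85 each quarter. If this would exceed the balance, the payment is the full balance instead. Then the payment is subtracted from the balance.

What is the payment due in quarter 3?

# | Opening | Interest | Payment | End bal
1 | $7,121.58 | $213.65 | $2,585.85 | $4,749.38
2 | $4,749.38 | $142.48 | $2,585.85 | $2,306.01
3 | $2,306.01 | $69.18 | $2,375.19 | $0.00

$2,375.19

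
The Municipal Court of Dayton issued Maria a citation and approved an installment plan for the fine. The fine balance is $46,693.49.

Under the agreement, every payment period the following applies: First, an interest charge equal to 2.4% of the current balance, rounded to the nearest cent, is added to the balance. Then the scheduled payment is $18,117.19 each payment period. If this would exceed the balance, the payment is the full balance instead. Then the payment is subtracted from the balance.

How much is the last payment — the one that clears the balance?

Payment period 1: $46,693.49 +$1,120.64 interest = $47,814.13; pay $18,117.19 → $29,696.94
Payment period 2: $29,696.94 +$712.73 interest = $30,409.67; pay $18,117.19 → $12,292.48
Payment period 3: $12,292.48 +$295.02 interest = $12,587.50; pay $12,587.50 → $0.00

$12,587.50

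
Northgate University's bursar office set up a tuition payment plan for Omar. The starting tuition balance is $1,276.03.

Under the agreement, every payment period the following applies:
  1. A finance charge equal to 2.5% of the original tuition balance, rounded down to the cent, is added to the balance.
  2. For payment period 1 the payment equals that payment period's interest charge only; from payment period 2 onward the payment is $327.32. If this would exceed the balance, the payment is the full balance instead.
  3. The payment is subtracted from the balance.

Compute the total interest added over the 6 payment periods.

$191.40

Payment period 1: $1,276.03 +$31.90 interest = $1,307.93; pay $31.90 → $1,276.03
Payment period 2: $1,276.03 +$31.90 interest = $1,307.93; pay $327.32 → $980.61
Payment period 3: $980.61 +$31.90 interest = $1,012.51; pay $327.32 → $685.19
Payment period 4: $685.19 +$31.90 interest = $717.09; pay $327.32 → $389.77
Payment period 5: $389.77 +$31.90 interest = $421.67; pay $327.32 → $94.35
Payment period 6: $94.35 +$31.90 interest = $126.25; pay $126.25 → $0.00
Total interest: $31.90 + $31.90 + $31.90 + $31.90 + $31.90 + $31.90 = $191.40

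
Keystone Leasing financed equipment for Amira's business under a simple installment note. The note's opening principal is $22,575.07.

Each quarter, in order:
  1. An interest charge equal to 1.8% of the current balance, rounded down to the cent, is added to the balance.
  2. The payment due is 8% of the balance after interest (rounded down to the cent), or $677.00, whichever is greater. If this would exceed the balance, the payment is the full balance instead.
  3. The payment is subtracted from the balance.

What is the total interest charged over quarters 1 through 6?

Quarter 1: $22,575.07 +$406.35 interest = $22,981.42; pay $1,838.51 → $21,142.91
Quarter 2: $21,142.91 +$380.57 interest = $21,523.48; pay $1,721.87 → $19,801.61
Quarter 3: $19,801.61 +$356.42 interest = $20,158.03; pay $1,612.64 → $18,545.39
Quarter 4: $18,545.39 +$333.81 interest = $18,879.20; pay $1,510.33 → $17,368.87
Quarter 5: $17,368.87 +$312.63 interest = $17,681.50; pay $1,414.52 → $16,266.98
Quarter 6: $16,266.98 +$292.80 interest = $16,559.78; pay $1,324.78 → $15,235.00
Total interest: $406.35 + $380.57 + $356.42 + $333.81 + $312.63 + $292.80 = $2,082.58

$2,082.58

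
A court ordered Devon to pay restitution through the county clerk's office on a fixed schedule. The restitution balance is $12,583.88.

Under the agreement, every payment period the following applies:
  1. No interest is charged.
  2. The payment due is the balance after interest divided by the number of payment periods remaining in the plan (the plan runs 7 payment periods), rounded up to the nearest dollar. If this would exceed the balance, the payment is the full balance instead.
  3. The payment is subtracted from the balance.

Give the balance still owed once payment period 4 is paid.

Payment period 1: $12,583.88 − $1,798.00 → $10,785.88
Payment period 2: $10,785.88 − $1,798.00 → $8,987.88
Payment period 3: $8,987.88 − $1,798.00 → $7,189.88
Payment period 4: $7,189.88 − $1,798.00 → $5,391.88

$5,391.88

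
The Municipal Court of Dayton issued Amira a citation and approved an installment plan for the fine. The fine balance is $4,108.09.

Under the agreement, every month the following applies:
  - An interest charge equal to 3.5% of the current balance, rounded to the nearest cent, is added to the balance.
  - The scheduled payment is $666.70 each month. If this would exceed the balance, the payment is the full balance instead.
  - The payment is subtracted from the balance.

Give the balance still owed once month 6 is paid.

$682.90

Month 1: $4,108.09 +$143.78 interest = $4,251.87; pay $666.70 → $3,585.17
Month 2: $3,585.17 +$125.48 interest = $3,710.65; pay $666.70 → $3,043.95
Month 3: $3,043.95 +$106.54 interest = $3,150.49; pay $666.70 → $2,483.79
Month 4: $2,483.79 +$86.93 interest = $2,570.72; pay $666.70 → $1,904.02
Month 5: $1,904.02 +$66.64 interest = $1,970.66; pay $666.70 → $1,303.96
Month 6: $1,303.96 +$45.64 interest = $1,349.60; pay $666.70 → $682.90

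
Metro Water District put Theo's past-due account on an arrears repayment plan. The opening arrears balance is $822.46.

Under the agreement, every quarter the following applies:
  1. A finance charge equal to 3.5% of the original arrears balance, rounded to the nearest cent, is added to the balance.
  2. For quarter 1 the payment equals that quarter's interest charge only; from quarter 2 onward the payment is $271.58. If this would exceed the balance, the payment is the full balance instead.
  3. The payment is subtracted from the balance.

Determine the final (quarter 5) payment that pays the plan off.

# | Opening | Interest | Payment | End bal
1 | $822.46 | $28.79 | $28.79 | $822.46
2 | $822.46 | $28.79 | $271.58 | $579.67
3 | $579.67 | $28.79 | $271.58 | $336.88
4 | $336.88 | $28.79 | $271.58 | $94.09
5 | $94.09 | $28.79 | $122.88 | $0.00

$122.88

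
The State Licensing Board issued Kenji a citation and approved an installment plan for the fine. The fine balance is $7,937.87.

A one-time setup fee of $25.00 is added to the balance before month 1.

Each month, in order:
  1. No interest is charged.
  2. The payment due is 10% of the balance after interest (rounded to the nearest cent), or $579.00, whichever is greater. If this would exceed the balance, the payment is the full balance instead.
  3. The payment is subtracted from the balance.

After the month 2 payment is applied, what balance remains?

$6,449.92

Month 1: opening $7,962.87; payment $796.29; balance $7,166.58
Month 2: opening $7,166.58; payment $716.66; balance $6,449.92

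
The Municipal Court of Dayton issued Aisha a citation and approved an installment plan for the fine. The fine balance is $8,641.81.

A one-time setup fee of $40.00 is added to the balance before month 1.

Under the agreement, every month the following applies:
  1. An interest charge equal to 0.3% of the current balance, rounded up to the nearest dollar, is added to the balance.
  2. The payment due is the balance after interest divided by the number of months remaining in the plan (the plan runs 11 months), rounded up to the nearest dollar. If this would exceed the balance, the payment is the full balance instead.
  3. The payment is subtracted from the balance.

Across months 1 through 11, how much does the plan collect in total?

$8,845.81

# | Opening | Interest | Payment | End bal
1 | $8,681.81 | $27.00 | $792.00 | $7,916.81
2 | $7,916.81 | $24.00 | $795.00 | $7,145.81
3 | $7,145.81 | $22.00 | $797.00 | $6,370.81
4 | $6,370.81 | $20.00 | $799.00 | $5,591.81
5 | $5,591.81 | $17.00 | $802.00 | $4,806.81
6 | $4,806.81 | $15.00 | $804.00 | $4,017.81
7 | $4,017.81 | $13.00 | $807.00 | $3,223.81
8 | $3,223.81 | $10.00 | $809.00 | $2,424.81
9 | $2,424.81 | $8.00 | $811.00 | $1,621.81
10 | $1,621.81 | $5.00 | $814.00 | $812.81
11 | $812.81 | $3.00 | $815.81 | $0.00
Total paid: $8,845.81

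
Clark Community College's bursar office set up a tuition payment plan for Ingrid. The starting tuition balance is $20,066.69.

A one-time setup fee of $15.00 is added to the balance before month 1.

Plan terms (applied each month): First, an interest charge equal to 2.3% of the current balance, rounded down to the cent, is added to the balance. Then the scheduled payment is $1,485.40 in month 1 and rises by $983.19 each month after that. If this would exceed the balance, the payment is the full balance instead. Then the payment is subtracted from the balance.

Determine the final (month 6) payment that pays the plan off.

$4,769.75

Month 1: opening $20,081.69; interest $461.87 → $20,543.56; payment $1,485.40; balance $19,058.16
Month 2: opening $19,058.16; interest $438.33 → $19,496.49; payment $2,468.59; balance $17,027.90
Month 3: opening $17,027.90; interest $391.64 → $17,419.54; payment $3,451.78; balance $13,967.76
Month 4: opening $13,967.76; interest $321.25 → $14,289.01; payment $4,434.97; balance $9,854.04
Month 5: opening $9,854.04; interest $226.64 → $10,080.68; payment $5,418.16; balance $4,662.52
Month 6: opening $4,662.52; interest $107.23 → $4,769.75; payment $4,769.75; balance $0.00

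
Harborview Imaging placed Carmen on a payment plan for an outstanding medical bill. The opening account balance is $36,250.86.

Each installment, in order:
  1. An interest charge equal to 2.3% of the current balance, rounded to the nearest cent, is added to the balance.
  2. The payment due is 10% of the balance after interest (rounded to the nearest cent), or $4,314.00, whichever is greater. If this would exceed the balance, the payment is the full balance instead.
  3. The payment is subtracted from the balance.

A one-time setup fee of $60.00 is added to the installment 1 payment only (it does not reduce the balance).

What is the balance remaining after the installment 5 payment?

# | Opening | Interest | Payment | Fee | End bal
1 | $36,250.86 | $833.77 | $4,314.00 | $60.00 | $32,770.63
2 | $32,770.63 | $753.72 | $4,314.00 | — | $29,210.35
3 | $29,210.35 | $671.84 | $4,314.00 | — | $25,568.19
4 | $25,568.19 | $588.07 | $4,314.00 | — | $21,842.26
5 | $21,842.26 | $502.37 | $4,314.00 | — | $18,030.63

$18,030.63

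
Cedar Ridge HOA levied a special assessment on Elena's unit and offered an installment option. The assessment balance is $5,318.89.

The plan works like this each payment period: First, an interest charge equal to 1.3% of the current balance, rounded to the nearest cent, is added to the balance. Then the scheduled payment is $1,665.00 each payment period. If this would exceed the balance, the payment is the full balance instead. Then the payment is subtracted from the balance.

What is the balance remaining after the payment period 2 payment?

Payment period 1: $5,318.89 +$69.15 interest = $5,388.04; pay $1,665.00 → $3,723.04
Payment period 2: $3,723.04 +$48.40 interest = $3,771.44; pay $1,665.00 → $2,106.44

$2,106.44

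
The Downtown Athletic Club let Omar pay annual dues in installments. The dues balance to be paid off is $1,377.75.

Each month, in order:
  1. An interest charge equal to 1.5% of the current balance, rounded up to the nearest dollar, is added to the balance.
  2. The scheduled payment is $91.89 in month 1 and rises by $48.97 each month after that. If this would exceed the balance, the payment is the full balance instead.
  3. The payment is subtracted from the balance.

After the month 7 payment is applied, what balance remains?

$0.00

# | Opening | Interest | Payment | End bal
1 | $1,377.75 | $21.00 | $91.89 | $1,306.86
2 | $1,306.86 | $20.00 | $140.86 | $1,186.00
3 | $1,186.00 | $18.00 | $189.83 | $1,014.17
4 | $1,014.17 | $16.00 | $238.80 | $791.37
5 | $791.37 | $12.00 | $287.77 | $515.60
6 | $515.60 | $8.00 | $336.74 | $186.86
7 | $186.86 | $3.00 | $189.86 | $0.00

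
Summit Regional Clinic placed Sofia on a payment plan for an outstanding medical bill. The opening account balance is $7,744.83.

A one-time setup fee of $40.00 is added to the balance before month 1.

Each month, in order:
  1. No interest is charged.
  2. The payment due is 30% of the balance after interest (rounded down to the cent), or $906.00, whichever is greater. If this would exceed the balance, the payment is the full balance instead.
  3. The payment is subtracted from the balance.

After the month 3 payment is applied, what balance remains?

# | Opening | Payment | End bal
1 | $7,784.83 | $2,335.44 | $5,449.39
2 | $5,449.39 | $1,634.81 | $3,814.58
3 | $3,814.58 | $1,144.37 | $2,670.21

$2,670.21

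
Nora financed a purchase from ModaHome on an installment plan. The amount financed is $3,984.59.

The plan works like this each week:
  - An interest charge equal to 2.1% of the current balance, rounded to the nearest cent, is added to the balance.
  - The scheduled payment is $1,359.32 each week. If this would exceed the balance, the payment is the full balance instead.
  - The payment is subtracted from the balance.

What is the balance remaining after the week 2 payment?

$1,406.52

# | Opening | Interest | Payment | End bal
1 | $3,984.59 | $83.68 | $1,359.32 | $2,708.95
2 | $2,708.95 | $56.89 | $1,359.32 | $1,406.52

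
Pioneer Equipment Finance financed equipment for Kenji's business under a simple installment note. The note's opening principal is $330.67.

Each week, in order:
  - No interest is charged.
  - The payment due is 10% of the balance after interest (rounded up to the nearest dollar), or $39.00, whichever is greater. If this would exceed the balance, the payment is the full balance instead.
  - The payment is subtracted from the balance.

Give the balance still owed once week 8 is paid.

Week 1: opening $330.67; payment $39.00; balance $291.67
Week 2: opening $291.67; payment $39.00; balance $252.67
Week 3: opening $252.67; payment $39.00; balance $213.67
Week 4: opening $213.67; payment $39.00; balance $174.67
Week 5: opening $174.67; payment $39.00; balance $135.67
Week 6: opening $135.67; payment $39.00; balance $96.67
Week 7: opening $96.67; payment $39.00; balance $57.67
Week 8: opening $57.67; payment $39.00; balance $18.67

$18.67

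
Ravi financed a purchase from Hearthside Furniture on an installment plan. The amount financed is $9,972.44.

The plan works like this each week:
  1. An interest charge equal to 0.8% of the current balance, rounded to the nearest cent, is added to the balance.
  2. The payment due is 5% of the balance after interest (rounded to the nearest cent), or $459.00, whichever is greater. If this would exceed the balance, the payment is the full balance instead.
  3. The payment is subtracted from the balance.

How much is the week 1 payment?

Week 1: $9,972.44 +$79.78 interest = $10,052.22; pay $502.61 → $9,549.61

$502.61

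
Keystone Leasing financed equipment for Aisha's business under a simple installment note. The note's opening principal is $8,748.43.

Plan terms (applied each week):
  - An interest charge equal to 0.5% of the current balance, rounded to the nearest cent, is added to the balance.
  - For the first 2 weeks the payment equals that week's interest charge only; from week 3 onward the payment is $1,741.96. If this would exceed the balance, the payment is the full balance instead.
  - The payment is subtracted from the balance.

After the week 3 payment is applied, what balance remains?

$7,050.21

Week 1: opening $8,748.43; interest $43.74 → $8,792.17; payment $43.74; balance $8,748.43
Week 2: opening $8,748.43; interest $43.74 → $8,792.17; payment $43.74; balance $8,748.43
Week 3: opening $8,748.43; interest $43.74 → $8,792.17; payment $1,741.96; balance $7,050.21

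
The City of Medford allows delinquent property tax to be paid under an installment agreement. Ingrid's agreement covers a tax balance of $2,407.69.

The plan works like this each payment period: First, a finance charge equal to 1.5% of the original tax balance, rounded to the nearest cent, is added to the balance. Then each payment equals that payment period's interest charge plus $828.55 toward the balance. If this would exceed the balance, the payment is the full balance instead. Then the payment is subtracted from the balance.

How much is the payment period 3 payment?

$786.71

# | Opening | Interest | Payment | End bal
1 | $2,407.69 | $36.12 | $864.67 | $1,579.14
2 | $1,579.14 | $36.12 | $864.67 | $750.59
3 | $750.59 | $36.12 | $786.71 | $0.00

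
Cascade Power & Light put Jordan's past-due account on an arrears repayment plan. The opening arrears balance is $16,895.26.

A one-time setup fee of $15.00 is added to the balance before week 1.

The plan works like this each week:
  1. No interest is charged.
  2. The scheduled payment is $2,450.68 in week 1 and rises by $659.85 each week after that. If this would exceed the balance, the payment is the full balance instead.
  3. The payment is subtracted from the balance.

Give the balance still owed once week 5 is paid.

$0.00

Week 1: $16,910.26 − $2,450.68 → $14,459.58
Week 2: $14,459.58 − $3,110.53 → $11,349.05
Week 3: $11,349.05 − $3,770.38 → $7,578.67
Week 4: $7,578.67 − $4,430.23 → $3,148.44
Week 5: $3,148.44 − $3,148.44 → $0.00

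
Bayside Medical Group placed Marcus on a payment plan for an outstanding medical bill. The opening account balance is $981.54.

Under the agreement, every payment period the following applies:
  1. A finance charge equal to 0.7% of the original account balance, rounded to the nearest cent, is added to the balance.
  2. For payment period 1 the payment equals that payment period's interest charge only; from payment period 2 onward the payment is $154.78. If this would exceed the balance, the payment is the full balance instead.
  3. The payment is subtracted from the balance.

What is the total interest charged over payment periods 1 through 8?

$54.96

# | Opening | Interest | Payment | End bal
1 | $981.54 | $6.87 | $6.87 | $981.54
2 | $981.54 | $6.87 | $154.78 | $833.63
3 | $833.63 | $6.87 | $154.78 | $685.72
4 | $685.72 | $6.87 | $154.78 | $537.81
5 | $537.81 | $6.87 | $154.78 | $389.90
6 | $389.90 | $6.87 | $154.78 | $241.99
7 | $241.99 | $6.87 | $154.78 | $94.08
8 | $94.08 | $6.87 | $100.95 | $0.00
Total interest: $6.87 + $6.87 + $6.87 + $6.87 + $6.87 + $6.87 + $6.87 + $6.87 = $54.96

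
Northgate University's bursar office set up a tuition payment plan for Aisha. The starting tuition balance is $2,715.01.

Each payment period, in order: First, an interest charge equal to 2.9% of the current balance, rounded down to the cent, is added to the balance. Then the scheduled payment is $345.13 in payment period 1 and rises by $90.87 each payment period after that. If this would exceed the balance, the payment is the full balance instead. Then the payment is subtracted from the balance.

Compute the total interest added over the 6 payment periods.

$298.05

Payment period 1: $2,715.01 +$78.73 interest = $2,793.74; pay $345.13 → $2,448.61
Payment period 2: $2,448.61 +$71.00 interest = $2,519.61; pay $436.00 → $2,083.61
Payment period 3: $2,083.61 +$60.42 interest = $2,144.03; pay $526.87 → $1,617.16
Payment period 4: $1,617.16 +$46.89 interest = $1,664.05; pay $617.74 → $1,046.31
Payment period 5: $1,046.31 +$30.34 interest = $1,076.65; pay $708.61 → $368.04
Payment period 6: $368.04 +$10.67 interest = $378.71; pay $378.71 → $0.00
Total interest: $78.73 + $71.00 + $60.42 + $46.89 + $30.34 + $10.67 = $298.05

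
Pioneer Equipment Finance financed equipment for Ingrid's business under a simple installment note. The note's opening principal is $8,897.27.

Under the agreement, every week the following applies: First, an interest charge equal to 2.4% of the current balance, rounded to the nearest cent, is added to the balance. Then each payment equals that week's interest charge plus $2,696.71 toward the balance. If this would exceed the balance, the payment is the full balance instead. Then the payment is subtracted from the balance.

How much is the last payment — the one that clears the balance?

Week 1: opening $8,897.27; interest $213.53 → $9,110.80; payment $2,910.24; balance $6,200.56
Week 2: opening $6,200.56; interest $148.81 → $6,349.37; payment $2,845.52; balance $3,503.85
Week 3: opening $3,503.85; interest $84.09 → $3,587.94; payment $2,780.80; balance $807.14
Week 4: opening $807.14; interest $19.37 → $826.51; payment $826.51; balance $0.00

$826.51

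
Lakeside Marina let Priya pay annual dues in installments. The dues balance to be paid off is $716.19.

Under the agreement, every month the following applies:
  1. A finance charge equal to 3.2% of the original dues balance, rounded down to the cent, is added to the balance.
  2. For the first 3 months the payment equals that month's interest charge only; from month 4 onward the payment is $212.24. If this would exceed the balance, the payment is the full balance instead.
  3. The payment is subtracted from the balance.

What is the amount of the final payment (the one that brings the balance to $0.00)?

$171.11

Month 1: $716.19 +$22.91 interest = $739.10; pay $22.91 → $716.19
Month 2: $716.19 +$22.91 interest = $739.10; pay $22.91 → $716.19
Month 3: $716.19 +$22.91 interest = $739.10; pay $22.91 → $716.19
Month 4: $716.19 +$22.91 interest = $739.10; pay $212.24 → $526.86
Month 5: $526.86 +$22.91 interest = $549.77; pay $212.24 → $337.53
Month 6: $337.53 +$22.91 interest = $360.44; pay $212.24 → $148.20
Month 7: $148.20 +$22.91 interest = $171.11; pay $171.11 → $0.00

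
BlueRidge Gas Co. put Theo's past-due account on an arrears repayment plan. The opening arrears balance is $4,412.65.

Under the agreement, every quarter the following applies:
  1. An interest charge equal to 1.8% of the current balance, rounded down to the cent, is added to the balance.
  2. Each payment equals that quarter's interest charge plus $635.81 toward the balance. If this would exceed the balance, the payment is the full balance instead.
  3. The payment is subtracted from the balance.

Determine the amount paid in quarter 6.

Quarter 1: $4,412.65 +$79.42 interest = $4,492.07; pay $715.23 → $3,776.84
Quarter 2: $3,776.84 +$67.98 interest = $3,844.82; pay $703.79 → $3,141.03
Quarter 3: $3,141.03 +$56.53 interest = $3,197.56; pay $692.34 → $2,505.22
Quarter 4: $2,505.22 +$45.09 interest = $2,550.31; pay $680.90 → $1,869.41
Quarter 5: $1,869.41 +$33.64 interest = $1,903.05; pay $669.45 → $1,233.60
Quarter 6: $1,233.60 +$22.20 interest = $1,255.80; pay $658.01 → $597.79

$658.01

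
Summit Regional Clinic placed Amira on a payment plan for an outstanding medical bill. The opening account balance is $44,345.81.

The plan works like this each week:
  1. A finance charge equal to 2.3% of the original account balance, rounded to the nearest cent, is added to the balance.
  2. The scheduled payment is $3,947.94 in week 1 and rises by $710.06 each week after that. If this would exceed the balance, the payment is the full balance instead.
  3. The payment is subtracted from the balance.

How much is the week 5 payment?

$6,788.18

Week 1: opening $44,345.81; interest $1,019.95 → $45,365.76; payment $3,947.94; balance $41,417.82
Week 2: opening $41,417.82; interest $1,019.95 → $42,437.77; payment $4,658.00; balance $37,779.77
Week 3: opening $37,779.77; interest $1,019.95 → $38,799.72; payment $5,368.06; balance $33,431.66
Week 4: opening $33,431.66; interest $1,019.95 → $34,451.61; payment $6,078.12; balance $28,373.49
Week 5: opening $28,373.49; interest $1,019.95 → $29,393.44; payment $6,788.18; balance $22,605.26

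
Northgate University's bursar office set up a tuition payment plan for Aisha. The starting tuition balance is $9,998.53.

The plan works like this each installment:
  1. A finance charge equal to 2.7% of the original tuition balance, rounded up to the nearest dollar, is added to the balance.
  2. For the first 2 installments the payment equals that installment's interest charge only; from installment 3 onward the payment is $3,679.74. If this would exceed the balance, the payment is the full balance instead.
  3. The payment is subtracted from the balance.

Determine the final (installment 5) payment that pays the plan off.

# | Opening | Interest | Payment | End bal
1 | $9,998.53 | $270.00 | $270.00 | $9,998.53
2 | $9,998.53 | $270.00 | $270.00 | $9,998.53
3 | $9,998.53 | $270.00 | $3,679.74 | $6,588.79
4 | $6,588.79 | $270.00 | $3,679.74 | $3,179.05
5 | $3,179.05 | $270.00 | $3,449.05 | $0.00

$3,449.05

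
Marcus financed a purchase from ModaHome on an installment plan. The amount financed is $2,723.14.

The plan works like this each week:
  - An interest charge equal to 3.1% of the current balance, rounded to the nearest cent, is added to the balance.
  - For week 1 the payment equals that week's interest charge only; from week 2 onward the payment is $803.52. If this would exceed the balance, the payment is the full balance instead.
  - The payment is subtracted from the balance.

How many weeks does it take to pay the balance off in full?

# | Opening | Interest | Payment | End bal
1 | $2,723.14 | $84.42 | $84.42 | $2,723.14
2 | $2,723.14 | $84.42 | $803.52 | $2,004.04
3 | $2,004.04 | $62.13 | $803.52 | $1,262.65
4 | $1,262.65 | $39.14 | $803.52 | $498.27
5 | $498.27 | $15.45 | $513.72 | $0.00
Balance reaches $0.00 in week 5.

5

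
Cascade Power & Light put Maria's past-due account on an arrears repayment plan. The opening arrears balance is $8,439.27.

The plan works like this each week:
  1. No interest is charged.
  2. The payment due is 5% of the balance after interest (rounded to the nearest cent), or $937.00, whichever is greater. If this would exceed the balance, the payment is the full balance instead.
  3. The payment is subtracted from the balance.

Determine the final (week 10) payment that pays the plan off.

Week 1: $8,439.27 − $937.00 → $7,502.27
Week 2: $7,502.27 − $937.00 → $6,565.27
Week 3: $6,565.27 − $937.00 → $5,628.27
Week 4: $5,628.27 − $937.00 → $4,691.27
Week 5: $4,691.27 − $937.00 → $3,754.27
Week 6: $3,754.27 − $937.00 → $2,817.27
Week 7: $2,817.27 − $937.00 → $1,880.27
Week 8: $1,880.27 − $937.00 → $943.27
Week 9: $943.27 − $937.00 → $6.27
Week 10: $6.27 − $6.27 → $0.00

$6.27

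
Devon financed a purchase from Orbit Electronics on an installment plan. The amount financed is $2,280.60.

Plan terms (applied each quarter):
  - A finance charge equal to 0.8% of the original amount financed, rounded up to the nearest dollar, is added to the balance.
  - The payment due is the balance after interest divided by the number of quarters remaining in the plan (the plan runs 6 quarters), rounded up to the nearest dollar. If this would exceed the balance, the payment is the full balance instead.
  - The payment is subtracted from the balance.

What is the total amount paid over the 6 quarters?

$2,394.60

Quarter 1: $2,280.60 +$19.00 interest = $2,299.60; pay $384.00 → $1,915.60
Quarter 2: $1,915.60 +$19.00 interest = $1,934.60; pay $387.00 → $1,547.60
Quarter 3: $1,547.60 +$19.00 interest = $1,566.60; pay $392.00 → $1,174.60
Quarter 4: $1,174.60 +$19.00 interest = $1,193.60; pay $398.00 → $795.60
Quarter 5: $795.60 +$19.00 interest = $814.60; pay $408.00 → $406.60
Quarter 6: $406.60 +$19.00 interest = $425.60; pay $425.60 → $0.00
Total paid: $2,394.60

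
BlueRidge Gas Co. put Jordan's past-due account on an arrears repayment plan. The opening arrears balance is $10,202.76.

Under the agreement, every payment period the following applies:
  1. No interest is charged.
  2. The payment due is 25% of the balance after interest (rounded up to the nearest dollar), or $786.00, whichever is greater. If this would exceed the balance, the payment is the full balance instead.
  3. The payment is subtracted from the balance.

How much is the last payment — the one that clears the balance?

Payment period 1: opening $10,202.76; payment $2,551.00; balance $7,651.76
Payment period 2: opening $7,651.76; payment $1,913.00; balance $5,738.76
Payment period 3: opening $5,738.76; payment $1,435.00; balance $4,303.76
Payment period 4: opening $4,303.76; payment $1,076.00; balance $3,227.76
Payment period 5: opening $3,227.76; payment $807.00; balance $2,420.76
Payment period 6: opening $2,420.76; payment $786.00; balance $1,634.76
Payment period 7: opening $1,634.76; payment $786.00; balance $848.76
Payment period 8: opening $848.76; payment $786.00; balance $62.76
Payment period 9: opening $62.76; payment $62.76; balance $0.00

$62.76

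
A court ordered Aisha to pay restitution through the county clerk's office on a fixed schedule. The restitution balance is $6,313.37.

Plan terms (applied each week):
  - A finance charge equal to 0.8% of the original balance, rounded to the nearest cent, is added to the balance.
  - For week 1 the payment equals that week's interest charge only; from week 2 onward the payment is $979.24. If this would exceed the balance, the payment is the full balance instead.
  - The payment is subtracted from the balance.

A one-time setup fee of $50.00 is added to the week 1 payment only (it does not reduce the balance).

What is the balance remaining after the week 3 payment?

$4,455.91

Week 1: $6,313.37 +$50.51 interest = $6,363.88; pay $50.51 (+ $50.00 fee) → $6,313.37
Week 2: $6,313.37 +$50.51 interest = $6,363.88; pay $979.24 → $5,384.64
Week 3: $5,384.64 +$50.51 interest = $5,435.15; pay $979.24 → $4,455.91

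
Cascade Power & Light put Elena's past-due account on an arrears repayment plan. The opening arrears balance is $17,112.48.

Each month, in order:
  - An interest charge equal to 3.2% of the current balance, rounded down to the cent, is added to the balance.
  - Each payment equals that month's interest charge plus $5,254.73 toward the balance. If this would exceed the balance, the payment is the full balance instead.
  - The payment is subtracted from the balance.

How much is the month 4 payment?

Month 1: opening $17,112.48; interest $547.59 → $17,660.07; payment $5,802.32; balance $11,857.75
Month 2: opening $11,857.75; interest $379.44 → $12,237.19; payment $5,634.17; balance $6,603.02
Month 3: opening $6,603.02; interest $211.29 → $6,814.31; payment $5,466.02; balance $1,348.29
Month 4: opening $1,348.29; interest $43.14 → $1,391.43; payment $1,391.43; balance $0.00

$1,391.43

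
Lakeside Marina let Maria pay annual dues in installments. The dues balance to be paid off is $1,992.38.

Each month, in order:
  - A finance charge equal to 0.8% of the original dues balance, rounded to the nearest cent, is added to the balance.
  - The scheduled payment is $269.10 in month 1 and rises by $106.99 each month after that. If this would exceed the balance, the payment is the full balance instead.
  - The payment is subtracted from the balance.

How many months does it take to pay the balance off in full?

5

Month 1: $1,992.38 +$15.94 interest = $2,008.32; pay $269.10 → $1,739.22
Month 2: $1,739.22 +$15.94 interest = $1,755.16; pay $376.09 → $1,379.07
Month 3: $1,379.07 +$15.94 interest = $1,395.01; pay $483.08 → $911.93
Month 4: $911.93 +$15.94 interest = $927.87; pay $590.07 → $337.80
Month 5: $337.80 +$15.94 interest = $353.74; pay $353.74 → $0.00
Balance reaches $0.00 in month 5.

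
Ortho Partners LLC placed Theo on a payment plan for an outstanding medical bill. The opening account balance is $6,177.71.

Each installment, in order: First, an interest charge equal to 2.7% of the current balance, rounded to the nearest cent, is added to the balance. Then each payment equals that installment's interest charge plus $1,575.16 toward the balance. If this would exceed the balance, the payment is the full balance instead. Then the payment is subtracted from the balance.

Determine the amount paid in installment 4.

Installment 1: opening $6,177.71; interest $166.80 → $6,344.51; payment $1,741.96; balance $4,602.55
Installment 2: opening $4,602.55; interest $124.27 → $4,726.82; payment $1,699.43; balance $3,027.39
Installment 3: opening $3,027.39; interest $81.74 → $3,109.13; payment $1,656.90; balance $1,452.23
Installment 4: opening $1,452.23; interest $39.21 → $1,491.44; payment $1,491.44; balance $0.00

$1,491.44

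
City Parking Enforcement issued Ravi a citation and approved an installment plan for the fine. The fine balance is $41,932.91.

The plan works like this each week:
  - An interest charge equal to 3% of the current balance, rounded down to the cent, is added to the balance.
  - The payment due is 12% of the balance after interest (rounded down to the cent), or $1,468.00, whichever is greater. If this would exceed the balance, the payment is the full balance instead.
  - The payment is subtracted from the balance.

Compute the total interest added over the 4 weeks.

Week 1: opening $41,932.91; interest $1,257.98 → $43,190.89; payment $5,182.90; balance $38,007.99
Week 2: opening $38,007.99; interest $1,140.23 → $39,148.22; payment $4,697.78; balance $34,450.44
Week 3: opening $34,450.44; interest $1,033.51 → $35,483.95; payment $4,258.07; balance $31,225.88
Week 4: opening $31,225.88; interest $936.77 → $32,162.65; payment $3,859.51; balance $28,303.14
Total interest: $1,257.98 + $1,140.23 + $1,033.51 + $936.77 = $4,368.49

$4,368.49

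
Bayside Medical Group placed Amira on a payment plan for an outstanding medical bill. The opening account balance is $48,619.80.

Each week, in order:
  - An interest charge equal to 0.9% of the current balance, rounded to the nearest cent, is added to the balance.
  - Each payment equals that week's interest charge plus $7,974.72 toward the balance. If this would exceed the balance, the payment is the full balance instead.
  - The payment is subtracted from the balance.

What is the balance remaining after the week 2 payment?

$32,670.36

Week 1: $48,619.80 +$437.58 interest = $49,057.38; pay $8,412.30 → $40,645.08
Week 2: $40,645.08 +$365.81 interest = $41,010.89; pay $8,340.53 → $32,670.36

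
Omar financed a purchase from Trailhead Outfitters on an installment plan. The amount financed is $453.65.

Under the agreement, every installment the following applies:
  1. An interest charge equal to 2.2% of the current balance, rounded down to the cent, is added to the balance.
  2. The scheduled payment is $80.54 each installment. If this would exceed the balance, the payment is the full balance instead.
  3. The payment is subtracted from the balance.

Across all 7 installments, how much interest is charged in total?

Installment 1: $453.65 +$9.98 interest = $463.63; pay $80.54 → $383.09
Installment 2: $383.09 +$8.42 interest = $391.51; pay $80.54 → $310.97
Installment 3: $310.97 +$6.84 interest = $317.81; pay $80.54 → $237.27
Installment 4: $237.27 +$5.21 interest = $242.48; pay $80.54 → $161.94
Installment 5: $161.94 +$3.56 interest = $165.50; pay $80.54 → $84.96
Installment 6: $84.96 +$1.86 interest = $86.82; pay $80.54 → $6.28
Installment 7: $6.28 +$0.13 interest = $6.41; pay $6.41 → $0.00
Total interest: $9.98 + $8.42 + $6.84 + $5.21 + $3.56 + $1.86 + $0.13 = $36.00

$36.00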